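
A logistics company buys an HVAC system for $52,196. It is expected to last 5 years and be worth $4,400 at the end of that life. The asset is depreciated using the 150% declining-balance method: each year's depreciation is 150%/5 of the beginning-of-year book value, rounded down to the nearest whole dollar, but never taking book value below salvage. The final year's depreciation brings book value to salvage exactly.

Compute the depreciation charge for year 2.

$10,961

Depreciable base = $52,196 − $4,400 = $47,796.
Year 1: ⌊$52,196 × 150%/5⌋ = $15,658. Book value $36,538.
Year 2: ⌊$36,538 × 150%/5⌋ = $10,961. Book value $25,577.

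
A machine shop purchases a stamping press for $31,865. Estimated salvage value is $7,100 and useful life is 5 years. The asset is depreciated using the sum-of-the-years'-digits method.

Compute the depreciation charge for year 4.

$3,302

Depreciable base = $31,865 − $7,100 = $24,765.
Sum of the years' digits = 5+4+3+2+1 = 15.
Year 1: $24,765 × 5/15 = $8,255. Book value $23,610.
Year 2: $24,765 × 4/15 = $6,604. Book value $17,006.
Year 3: $24,765 × 3/15 = $4,953. Book value $12,053.
Year 4: $24,765 × 2/15 = $3,302. Book value $8,751.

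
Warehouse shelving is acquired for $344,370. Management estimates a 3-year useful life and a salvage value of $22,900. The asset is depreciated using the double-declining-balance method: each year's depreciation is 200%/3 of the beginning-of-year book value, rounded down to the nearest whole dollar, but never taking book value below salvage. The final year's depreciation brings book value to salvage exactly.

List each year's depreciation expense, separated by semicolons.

Depreciable base = $344,370 − $22,900 = $321,470.
Year 1: ⌊$344,370 × 200%/3⌋ = $229,580. Book value $114,790.
Year 2: ⌊$114,790 × 200%/3⌋ = $76,526. Book value $38,264.
Year 3 (final): $38,264 − $22,900 = $15,364. Book value $22,900.

$229,580; $76,526; $15,364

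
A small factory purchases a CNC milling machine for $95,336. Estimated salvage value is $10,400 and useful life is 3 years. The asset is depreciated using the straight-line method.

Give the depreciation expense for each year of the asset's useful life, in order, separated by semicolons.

Depreciable base = $95,336 − $10,400 = $84,936.
Annual expense = $84,936 / 3 = $28,312.
End of year 1: book value $67,024.
End of year 2: book value $38,712.
End of year 3: book value $10,400.

$28,312; $28,312; $28,312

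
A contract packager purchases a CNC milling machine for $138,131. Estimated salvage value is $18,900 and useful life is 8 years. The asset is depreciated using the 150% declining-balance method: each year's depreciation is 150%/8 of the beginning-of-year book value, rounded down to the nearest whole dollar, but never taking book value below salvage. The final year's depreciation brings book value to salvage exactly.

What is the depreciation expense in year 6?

$9,171

Depreciable base = $138,131 − $18,900 = $119,231.
Year 1: ⌊$138,131 × 150%/8⌋ = $25,899. Book value $112,232.
Year 2: ⌊$112,232 × 150%/8⌋ = $21,043. Book value $91,189.
Year 3: ⌊$91,189 × 150%/8⌋ = $17,097. Book value $74,092.
Year 4: ⌊$74,092 × 150%/8⌋ = $13,892. Book value $60,200.
Year 5: ⌊$60,200 × 150%/8⌋ = $11,287. Book value $48,913.
Year 6: ⌊$48,913 × 150%/8⌋ = $9,171. Book value $39,742.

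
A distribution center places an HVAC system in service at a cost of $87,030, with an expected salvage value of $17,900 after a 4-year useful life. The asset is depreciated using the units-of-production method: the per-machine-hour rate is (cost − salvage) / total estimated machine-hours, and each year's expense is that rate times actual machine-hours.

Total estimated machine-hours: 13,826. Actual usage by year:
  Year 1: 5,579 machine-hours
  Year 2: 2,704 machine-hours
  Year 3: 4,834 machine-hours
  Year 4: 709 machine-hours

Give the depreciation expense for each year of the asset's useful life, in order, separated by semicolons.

Depreciable base = $87,030 − $17,900 = $69,130.
Rate = $69,130 / 13,826 machine-hours = $5 per machine-hour.
Year 1: 5,579 × $5 = $27,895. Book value $59,135.
Year 2: 2,704 × $5 = $13,520. Book value $45,615.
Year 3: 4,834 × $5 = $24,170. Book value $21,445.
Year 4: 709 × $5 = $3,545. Book value $17,900.

$27,895; $13,520; $24,170; $3,545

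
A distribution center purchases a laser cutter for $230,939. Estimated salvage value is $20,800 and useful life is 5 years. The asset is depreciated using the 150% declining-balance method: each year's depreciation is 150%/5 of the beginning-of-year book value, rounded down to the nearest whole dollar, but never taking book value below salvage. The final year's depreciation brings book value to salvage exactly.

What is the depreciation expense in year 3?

$33,948

Depreciable base = $230,939 − $20,800 = $210,139.
Year 1: ⌊$230,939 × 150%/5⌋ = $69,281. Book value $161,658.
Year 2: ⌊$161,658 × 150%/5⌋ = $48,497. Book value $113,161.
Year 3: ⌊$113,161 × 150%/5⌋ = $33,948. Book value $79,213.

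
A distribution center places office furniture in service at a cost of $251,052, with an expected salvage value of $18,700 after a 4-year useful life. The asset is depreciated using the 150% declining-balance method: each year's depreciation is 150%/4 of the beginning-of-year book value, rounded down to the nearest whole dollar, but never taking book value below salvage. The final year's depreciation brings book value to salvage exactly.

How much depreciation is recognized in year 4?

Depreciable base = $251,052 − $18,700 = $232,352.
Year 1: ⌊$251,052 × 150%/4⌋ = $94,144. Book value $156,908.
Year 2: ⌊$156,908 × 150%/4⌋ = $58,840. Book value $98,068.
Year 3: ⌊$98,068 × 150%/4⌋ = $36,775. Book value $61,293.
Year 4 (final): $61,293 − $18,700 = $42,593. Book value $18,700.

$42,593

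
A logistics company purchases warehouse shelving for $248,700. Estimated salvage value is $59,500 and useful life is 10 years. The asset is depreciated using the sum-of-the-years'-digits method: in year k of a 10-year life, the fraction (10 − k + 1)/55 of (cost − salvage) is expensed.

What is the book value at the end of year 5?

$111,100

Depreciable base = $248,700 − $59,500 = $189,200.
Sum of the years' digits = 10+9+8+7+6+5+4+3+2+1 = 55.
Year 1: $189,200 × 10/55 = $34,400. Book value $214,300.
Year 2: $189,200 × 9/55 = $30,960. Book value $183,340.
Year 3: $189,200 × 8/55 = $27,520. Book value $155,820.
Year 4: $189,200 × 7/55 = $24,080. Book value $131,740.
Year 5: $189,200 × 6/55 = $20,640. Book value $111,100.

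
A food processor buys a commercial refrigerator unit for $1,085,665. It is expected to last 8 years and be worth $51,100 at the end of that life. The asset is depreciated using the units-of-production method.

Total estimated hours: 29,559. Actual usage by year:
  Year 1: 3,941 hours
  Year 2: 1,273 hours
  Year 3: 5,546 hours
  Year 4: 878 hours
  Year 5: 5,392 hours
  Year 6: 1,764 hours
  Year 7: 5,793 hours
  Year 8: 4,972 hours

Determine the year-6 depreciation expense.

Depreciable base = $1,085,665 − $51,100 = $1,034,565.
Rate = $1,034,565 / 29,559 hours = $35 per hour.
Year 1: 3,941 × $35 = $137,935. Book value $947,730.
Year 2: 1,273 × $35 = $44,555. Book value $903,175.
Year 3: 5,546 × $35 = $194,110. Book value $709,065.
Year 4: 878 × $35 = $30,730. Book value $678,335.
Year 5: 5,392 × $35 = $188,720. Book value $489,615.
Year 6: 1,764 × $35 = $61,740. Book value $427,875.

$61,740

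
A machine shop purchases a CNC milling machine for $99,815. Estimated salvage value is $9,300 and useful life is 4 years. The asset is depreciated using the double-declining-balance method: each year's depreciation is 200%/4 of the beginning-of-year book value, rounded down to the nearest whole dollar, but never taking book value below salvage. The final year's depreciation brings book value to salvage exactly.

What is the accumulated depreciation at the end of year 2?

Depreciable base = $99,815 − $9,300 = $90,515.
Year 1: ⌊$99,815 × 200%/4⌋ = $49,907. Book value $49,908.
Year 2: ⌊$49,908 × 200%/4⌋ = $24,954. Book value $24,954.
Accumulated through year 2 = $99,815 − $24,954 = $74,861.

$74,861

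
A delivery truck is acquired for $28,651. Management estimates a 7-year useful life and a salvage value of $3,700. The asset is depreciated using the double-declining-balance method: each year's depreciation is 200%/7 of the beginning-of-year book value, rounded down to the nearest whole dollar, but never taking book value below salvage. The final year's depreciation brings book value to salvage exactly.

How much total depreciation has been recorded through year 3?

$18,209

Depreciable base = $28,651 − $3,700 = $24,951.
Year 1: ⌊$28,651 × 200%/7⌋ = $8,186. Book value $20,465.
Year 2: ⌊$20,465 × 200%/7⌋ = $5,847. Book value $14,618.
Year 3: ⌊$14,618 × 200%/7⌋ = $4,176. Book value $10,442.
Accumulated through year 3 = $28,651 − $10,442 = $18,209.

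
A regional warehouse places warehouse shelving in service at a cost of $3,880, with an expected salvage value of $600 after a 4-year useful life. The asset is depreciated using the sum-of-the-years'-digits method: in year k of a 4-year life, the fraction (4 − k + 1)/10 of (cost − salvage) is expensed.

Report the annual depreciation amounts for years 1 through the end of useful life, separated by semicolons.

$1,312; $984; $656; $328

Depreciable base = $3,880 − $600 = $3,280.
Sum of the years' digits = 4+3+2+1 = 10.
Year 1: $3,280 × 4/10 = $1,312. Book value $2,568.
Year 2: $3,280 × 3/10 = $984. Book value $1,584.
Year 3: $3,280 × 2/10 = $656. Book value $928.
Year 4: $3,280 × 1/10 = $328. Book value $600.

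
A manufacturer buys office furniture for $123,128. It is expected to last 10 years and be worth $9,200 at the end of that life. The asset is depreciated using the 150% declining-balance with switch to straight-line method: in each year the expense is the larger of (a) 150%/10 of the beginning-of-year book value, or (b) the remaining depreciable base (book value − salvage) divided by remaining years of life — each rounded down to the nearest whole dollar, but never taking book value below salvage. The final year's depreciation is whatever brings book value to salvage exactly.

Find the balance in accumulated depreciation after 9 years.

$104,841

Depreciable base = $123,128 − $9,200 = $113,928.
Year 1: DB = ⌊$123,128 × 150%/10⌋ = $18,469; SL = ⌊$113,928/10⌋ = $11,392 → take DB $18,469. Book value $104,659.
Year 2: DB = ⌊$104,659 × 150%/10⌋ = $15,698; SL = ⌊$95,459/9⌋ = $10,606 → take DB $15,698. Book value $88,961.
Year 3: DB = ⌊$88,961 × 150%/10⌋ = $13,344; SL = ⌊$79,761/8⌋ = $9,970 → take DB $13,344. Book value $75,617.
Year 4: DB = ⌊$75,617 × 150%/10⌋ = $11,342; SL = ⌊$66,417/7⌋ = $9,488 → take DB $11,342. Book value $64,275.
Year 5: DB = ⌊$64,275 × 150%/10⌋ = $9,641; SL = ⌊$55,075/6⌋ = $9,179 → take DB $9,641. Book value $54,634.
Year 6: DB = ⌊$54,634 × 150%/10⌋ = $8,195; SL = ⌊$45,434/5⌋ = $9,086 → take SL $9,086. Book value $45,548.
Year 7: DB = ⌊$45,548 × 150%/10⌋ = $6,832; SL = ⌊$36,348/4⌋ = $9,087 → take SL $9,087. Book value $36,461.
Year 8: DB = ⌊$36,461 × 150%/10⌋ = $5,469; SL = ⌊$27,261/3⌋ = $9,087 → take SL $9,087. Book value $27,374.
Year 9: DB = ⌊$27,374 × 150%/10⌋ = $4,106; SL = ⌊$18,174/2⌋ = $9,087 → take SL $9,087. Book value $18,287.
Accumulated through year 9 = $123,128 − $18,287 = $104,841.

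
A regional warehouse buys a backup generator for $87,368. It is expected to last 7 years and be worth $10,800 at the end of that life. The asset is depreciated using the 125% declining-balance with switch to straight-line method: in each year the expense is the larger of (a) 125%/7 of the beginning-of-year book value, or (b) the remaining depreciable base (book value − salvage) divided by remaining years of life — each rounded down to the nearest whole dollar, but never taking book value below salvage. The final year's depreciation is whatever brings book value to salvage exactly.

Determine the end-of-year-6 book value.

$20,207

Depreciable base = $87,368 − $10,800 = $76,568.
Year 1: DB = ⌊$87,368 × 125%/7⌋ = $15,601; SL = ⌊$76,568/7⌋ = $10,938 → take DB $15,601. Book value $71,767.
Year 2: DB = ⌊$71,767 × 125%/7⌋ = $12,815; SL = ⌊$60,967/6⌋ = $10,161 → take DB $12,815. Book value $58,952.
Year 3: DB = ⌊$58,952 × 125%/7⌋ = $10,527; SL = ⌊$48,152/5⌋ = $9,630 → take DB $10,527. Book value $48,425.
Year 4: DB = ⌊$48,425 × 125%/7⌋ = $8,647; SL = ⌊$37,625/4⌋ = $9,406 → take SL $9,406. Book value $39,019.
Year 5: DB = ⌊$39,019 × 125%/7⌋ = $6,967; SL = ⌊$28,219/3⌋ = $9,406 → take SL $9,406. Book value $29,613.
Year 6: DB = ⌊$29,613 × 125%/7⌋ = $5,288; SL = ⌊$18,813/2⌋ = $9,406 → take SL $9,406. Book value $20,207.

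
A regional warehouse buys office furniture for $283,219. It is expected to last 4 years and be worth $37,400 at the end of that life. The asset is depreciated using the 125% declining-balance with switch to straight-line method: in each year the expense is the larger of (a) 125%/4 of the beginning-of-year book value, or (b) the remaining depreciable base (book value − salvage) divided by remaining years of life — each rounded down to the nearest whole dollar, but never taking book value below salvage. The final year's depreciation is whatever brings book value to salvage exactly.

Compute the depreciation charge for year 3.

Depreciable base = $283,219 − $37,400 = $245,819.
Year 1: DB = ⌊$283,219 × 125%/4⌋ = $88,505; SL = ⌊$245,819/4⌋ = $61,454 → take DB $88,505. Book value $194,714.
Year 2: DB = ⌊$194,714 × 125%/4⌋ = $60,848; SL = ⌊$157,314/3⌋ = $52,438 → take DB $60,848. Book value $133,866.
Year 3: DB = ⌊$133,866 × 125%/4⌋ = $41,833; SL = ⌊$96,466/2⌋ = $48,233 → take SL $48,233. Book value $85,633.

$48,233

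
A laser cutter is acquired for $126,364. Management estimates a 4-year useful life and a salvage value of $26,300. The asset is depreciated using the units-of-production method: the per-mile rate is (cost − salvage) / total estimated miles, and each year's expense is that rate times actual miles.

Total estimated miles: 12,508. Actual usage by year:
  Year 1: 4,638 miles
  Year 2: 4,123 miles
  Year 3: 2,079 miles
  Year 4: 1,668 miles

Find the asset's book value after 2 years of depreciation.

$56,276

Depreciable base = $126,364 − $26,300 = $100,064.
Rate = $100,064 / 12,508 miles = $8 per mile.
Year 1: 4,638 × $8 = $37,104. Book value $89,260.
Year 2: 4,123 × $8 = $32,984. Book value $56,276.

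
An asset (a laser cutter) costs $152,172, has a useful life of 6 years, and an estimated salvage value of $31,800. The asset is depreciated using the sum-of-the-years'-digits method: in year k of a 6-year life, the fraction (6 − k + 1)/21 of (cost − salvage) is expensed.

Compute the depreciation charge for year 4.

Depreciable base = $152,172 − $31,800 = $120,372.
Sum of the years' digits = 6+5+4+3+2+1 = 21.
Year 1: $120,372 × 6/21 = $34,392. Book value $117,780.
Year 2: $120,372 × 5/21 = $28,660. Book value $89,120.
Year 3: $120,372 × 4/21 = $22,928. Book value $66,192.
Year 4: $120,372 × 3/21 = $17,196. Book value $48,996.

$17,196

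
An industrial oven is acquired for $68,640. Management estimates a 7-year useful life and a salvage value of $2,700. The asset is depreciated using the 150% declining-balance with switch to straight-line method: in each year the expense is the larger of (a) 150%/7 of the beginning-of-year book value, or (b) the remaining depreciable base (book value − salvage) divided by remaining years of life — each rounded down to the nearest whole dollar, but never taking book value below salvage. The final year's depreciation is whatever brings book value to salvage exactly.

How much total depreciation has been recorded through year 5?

$50,642

Depreciable base = $68,640 − $2,700 = $65,940.
Year 1: DB = ⌊$68,640 × 150%/7⌋ = $14,708; SL = ⌊$65,940/7⌋ = $9,420 → take DB $14,708. Book value $53,932.
Year 2: DB = ⌊$53,932 × 150%/7⌋ = $11,556; SL = ⌊$51,232/6⌋ = $8,538 → take DB $11,556. Book value $42,376.
Year 3: DB = ⌊$42,376 × 150%/7⌋ = $9,080; SL = ⌊$39,676/5⌋ = $7,935 → take DB $9,080. Book value $33,296.
Year 4: DB = ⌊$33,296 × 150%/7⌋ = $7,134; SL = ⌊$30,596/4⌋ = $7,649 → take SL $7,649. Book value $25,647.
Year 5: DB = ⌊$25,647 × 150%/7⌋ = $5,495; SL = ⌊$22,947/3⌋ = $7,649 → take SL $7,649. Book value $17,998.
Accumulated through year 5 = $68,640 − $17,998 = $50,642.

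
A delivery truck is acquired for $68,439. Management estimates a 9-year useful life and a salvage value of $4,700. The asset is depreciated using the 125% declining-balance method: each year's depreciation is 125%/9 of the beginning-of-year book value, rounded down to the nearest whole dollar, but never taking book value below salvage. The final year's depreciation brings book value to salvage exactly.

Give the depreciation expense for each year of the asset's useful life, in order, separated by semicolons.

$9,505; $8,185; $7,048; $6,069; $5,226; $4,500; $3,875; $3,337; $15,994

Depreciable base = $68,439 − $4,700 = $63,739.
Year 1: ⌊$68,439 × 125%/9⌋ = $9,505. Book value $58,934.
Year 2: ⌊$58,934 × 125%/9⌋ = $8,185. Book value $50,749.
Year 3: ⌊$50,749 × 125%/9⌋ = $7,048. Book value $43,701.
Year 4: ⌊$43,701 × 125%/9⌋ = $6,069. Book value $37,632.
Year 5: ⌊$37,632 × 125%/9⌋ = $5,226. Book value $32,406.
Year 6: ⌊$32,406 × 125%/9⌋ = $4,500. Book value $27,906.
Year 7: ⌊$27,906 × 125%/9⌋ = $3,875. Book value $24,031.
Year 8: ⌊$24,031 × 125%/9⌋ = $3,337. Book value $20,694.
Year 9 (final): $20,694 − $4,700 = $15,994. Book value $4,700.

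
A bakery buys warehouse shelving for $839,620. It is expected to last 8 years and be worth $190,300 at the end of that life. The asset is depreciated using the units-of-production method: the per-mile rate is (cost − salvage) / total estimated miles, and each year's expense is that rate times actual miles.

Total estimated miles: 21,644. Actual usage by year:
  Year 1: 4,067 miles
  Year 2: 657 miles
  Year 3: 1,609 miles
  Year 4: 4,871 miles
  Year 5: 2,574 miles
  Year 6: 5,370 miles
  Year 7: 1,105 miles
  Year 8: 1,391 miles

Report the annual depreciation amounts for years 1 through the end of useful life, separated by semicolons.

$122,010; $19,710; $48,270; $146,130; $77,220; $161,100; $33,150; $41,730

Depreciable base = $839,620 − $190,300 = $649,320.
Rate = $649,320 / 21,644 miles = $30 per mile.
Year 1: 4,067 × $30 = $122,010. Book value $717,610.
Year 2: 657 × $30 = $19,710. Book value $697,900.
Year 3: 1,609 × $30 = $48,270. Book value $649,630.
Year 4: 4,871 × $30 = $146,130. Book value $503,500.
Year 5: 2,574 × $30 = $77,220. Book value $426,280.
Year 6: 5,370 × $30 = $161,100. Book value $265,180.
Year 7: 1,105 × $30 = $33,150. Book value $232,030.
Year 8: 1,391 × $30 = $41,730. Book value $190,300.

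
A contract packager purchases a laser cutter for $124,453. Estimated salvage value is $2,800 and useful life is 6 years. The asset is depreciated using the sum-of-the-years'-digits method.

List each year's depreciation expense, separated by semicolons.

Depreciable base = $124,453 − $2,800 = $121,653.
Sum of the years' digits = 6+5+4+3+2+1 = 21.
Year 1: $121,653 × 6/21 = $34,758. Book value $89,695.
Year 2: $121,653 × 5/21 = $28,965. Book value $60,730.
Year 3: $121,653 × 4/21 = $23,172. Book value $37,558.
Year 4: $121,653 × 3/21 = $17,379. Book value $20,179.
Year 5: $121,653 × 2/21 = $11,586. Book value $8,593.
Year 6: $121,653 × 1/21 = $5,793. Book value $2,800.

$34,758; $28,965; $23,172; $17,379; $11,586; $5,793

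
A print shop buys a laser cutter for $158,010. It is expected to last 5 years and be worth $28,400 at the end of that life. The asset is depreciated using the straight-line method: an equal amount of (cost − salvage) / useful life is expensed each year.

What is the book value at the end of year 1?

Depreciable base = $158,010 − $28,400 = $129,610.
Annual expense = $129,610 / 5 = $25,922.
End of year 1: book value $132,088.

$132,088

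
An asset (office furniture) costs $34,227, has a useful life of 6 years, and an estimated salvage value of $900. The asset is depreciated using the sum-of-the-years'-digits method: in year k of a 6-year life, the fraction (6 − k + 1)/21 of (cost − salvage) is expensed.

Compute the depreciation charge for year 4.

Depreciable base = $34,227 − $900 = $33,327.
Sum of the years' digits = 6+5+4+3+2+1 = 21.
Year 1: $33,327 × 6/21 = $9,522. Book value $24,705.
Year 2: $33,327 × 5/21 = $7,935. Book value $16,770.
Year 3: $33,327 × 4/21 = $6,348. Book value $10,422.
Year 4: $33,327 × 3/21 = $4,761. Book value $5,661.

$4,761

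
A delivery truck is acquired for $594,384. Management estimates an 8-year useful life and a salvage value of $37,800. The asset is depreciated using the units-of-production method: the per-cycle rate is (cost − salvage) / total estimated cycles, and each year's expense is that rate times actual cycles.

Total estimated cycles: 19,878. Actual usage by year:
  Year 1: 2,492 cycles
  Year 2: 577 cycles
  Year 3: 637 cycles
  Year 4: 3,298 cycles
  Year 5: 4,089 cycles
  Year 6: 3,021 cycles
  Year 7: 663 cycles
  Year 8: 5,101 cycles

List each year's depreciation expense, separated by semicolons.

Depreciable base = $594,384 − $37,800 = $556,584.
Rate = $556,584 / 19,878 cycles = $28 per cycle.
Year 1: 2,492 × $28 = $69,776. Book value $524,608.
Year 2: 577 × $28 = $16,156. Book value $508,452.
Year 3: 637 × $28 = $17,836. Book value $490,616.
Year 4: 3,298 × $28 = $92,344. Book value $398,272.
Year 5: 4,089 × $28 = $114,492. Book value $283,780.
Year 6: 3,021 × $28 = $84,588. Book value $199,192.
Year 7: 663 × $28 = $18,564. Book value $180,628.
Year 8: 5,101 × $28 = $142,828. Book value $37,800.

$69,776; $16,156; $17,836; $92,344; $114,492; $84,588; $18,564; $142,828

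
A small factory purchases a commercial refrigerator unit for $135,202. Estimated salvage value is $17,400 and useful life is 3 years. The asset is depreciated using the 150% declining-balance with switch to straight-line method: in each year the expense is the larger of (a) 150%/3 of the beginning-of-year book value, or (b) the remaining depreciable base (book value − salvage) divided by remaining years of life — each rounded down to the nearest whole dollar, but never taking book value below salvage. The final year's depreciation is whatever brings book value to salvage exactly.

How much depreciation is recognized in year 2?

$33,800

Depreciable base = $135,202 − $17,400 = $117,802.
Year 1: DB = ⌊$135,202 × 150%/3⌋ = $67,601; SL = ⌊$117,802/3⌋ = $39,267 → take DB $67,601. Book value $67,601.
Year 2: DB = ⌊$67,601 × 150%/3⌋ = $33,800; SL = ⌊$50,201/2⌋ = $25,100 → take DB $33,800. Book value $33,801.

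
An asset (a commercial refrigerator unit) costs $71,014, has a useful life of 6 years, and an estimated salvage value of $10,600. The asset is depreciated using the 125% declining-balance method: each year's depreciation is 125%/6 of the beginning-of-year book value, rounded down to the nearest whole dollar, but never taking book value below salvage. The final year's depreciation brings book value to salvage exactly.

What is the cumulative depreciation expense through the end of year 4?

Depreciable base = $71,014 − $10,600 = $60,414.
Year 1: ⌊$71,014 × 125%/6⌋ = $14,794. Book value $56,220.
Year 2: ⌊$56,220 × 125%/6⌋ = $11,712. Book value $44,508.
Year 3: ⌊$44,508 × 125%/6⌋ = $9,272. Book value $35,236.
Year 4: ⌊$35,236 × 125%/6⌋ = $7,340. Book value $27,896.
Accumulated through year 4 = $71,014 − $27,896 = $43,118.

$43,118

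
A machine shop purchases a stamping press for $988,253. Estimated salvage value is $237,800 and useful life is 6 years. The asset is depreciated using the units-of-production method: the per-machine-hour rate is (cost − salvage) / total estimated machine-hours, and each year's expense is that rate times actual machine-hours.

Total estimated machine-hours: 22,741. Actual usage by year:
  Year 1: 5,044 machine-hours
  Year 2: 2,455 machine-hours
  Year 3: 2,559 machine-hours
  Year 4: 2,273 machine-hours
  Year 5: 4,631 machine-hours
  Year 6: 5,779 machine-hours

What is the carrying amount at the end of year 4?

Depreciable base = $988,253 − $237,800 = $750,453.
Rate = $750,453 / 22,741 machine-hours = $33 per machine-hour.
Year 1: 5,044 × $33 = $166,452. Book value $821,801.
Year 2: 2,455 × $33 = $81,015. Book value $740,786.
Year 3: 2,559 × $33 = $84,447. Book value $656,339.
Year 4: 2,273 × $33 = $75,009. Book value $581,330.

$581,330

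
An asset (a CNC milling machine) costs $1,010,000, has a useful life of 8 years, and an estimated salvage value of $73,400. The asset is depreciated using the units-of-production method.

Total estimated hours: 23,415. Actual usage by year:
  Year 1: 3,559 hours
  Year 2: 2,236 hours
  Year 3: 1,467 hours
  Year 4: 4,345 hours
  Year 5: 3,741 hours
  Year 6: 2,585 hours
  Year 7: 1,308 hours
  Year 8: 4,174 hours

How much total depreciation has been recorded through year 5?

$613,920

Depreciable base = $1,010,000 − $73,400 = $936,600.
Rate = $936,600 / 23,415 hours = $40 per hour.
Year 1: 3,559 × $40 = $142,360. Book value $867,640.
Year 2: 2,236 × $40 = $89,440. Book value $778,200.
Year 3: 1,467 × $40 = $58,680. Book value $719,520.
Year 4: 4,345 × $40 = $173,800. Book value $545,720.
Year 5: 3,741 × $40 = $149,640. Book value $396,080.
Accumulated through year 5 = $1,010,000 − $396,080 = $613,920.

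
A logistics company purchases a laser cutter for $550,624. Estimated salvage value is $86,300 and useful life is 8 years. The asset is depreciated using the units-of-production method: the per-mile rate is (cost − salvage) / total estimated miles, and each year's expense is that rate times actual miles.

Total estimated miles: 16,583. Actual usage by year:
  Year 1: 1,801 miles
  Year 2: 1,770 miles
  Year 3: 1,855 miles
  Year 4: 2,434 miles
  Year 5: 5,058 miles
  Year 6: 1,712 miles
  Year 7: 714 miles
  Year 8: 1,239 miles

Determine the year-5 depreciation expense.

$141,624

Depreciable base = $550,624 − $86,300 = $464,324.
Rate = $464,324 / 16,583 miles = $28 per mile.
Year 1: 1,801 × $28 = $50,428. Book value $500,196.
Year 2: 1,770 × $28 = $49,560. Book value $450,636.
Year 3: 1,855 × $28 = $51,940. Book value $398,696.
Year 4: 2,434 × $28 = $68,152. Book value $330,544.
Year 5: 5,058 × $28 = $141,624. Book value $188,920.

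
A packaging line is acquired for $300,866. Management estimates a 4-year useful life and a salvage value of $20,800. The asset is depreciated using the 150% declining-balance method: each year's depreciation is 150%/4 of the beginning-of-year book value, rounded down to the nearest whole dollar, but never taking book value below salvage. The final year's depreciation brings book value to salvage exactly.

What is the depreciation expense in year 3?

Depreciable base = $300,866 − $20,800 = $280,066.
Year 1: ⌊$300,866 × 150%/4⌋ = $112,824. Book value $188,042.
Year 2: ⌊$188,042 × 150%/4⌋ = $70,515. Book value $117,527.
Year 3: ⌊$117,527 × 150%/4⌋ = $44,072. Book value $73,455.

$44,072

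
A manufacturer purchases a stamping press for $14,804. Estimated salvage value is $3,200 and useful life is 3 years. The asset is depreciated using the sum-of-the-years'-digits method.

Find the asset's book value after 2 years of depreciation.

Depreciable base = $14,804 − $3,200 = $11,604.
Sum of the years' digits = 3+2+1 = 6.
Year 1: $11,604 × 3/6 = $5,802. Book value $9,002.
Year 2: $11,604 × 2/6 = $3,868. Book value $5,134.

$5,134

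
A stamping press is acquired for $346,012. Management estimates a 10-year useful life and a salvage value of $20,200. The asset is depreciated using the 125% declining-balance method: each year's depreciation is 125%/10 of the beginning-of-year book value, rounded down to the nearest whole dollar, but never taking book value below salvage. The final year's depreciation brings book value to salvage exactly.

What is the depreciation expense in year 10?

Depreciable base = $346,012 − $20,200 = $325,812.
Year 1: ⌊$346,012 × 125%/10⌋ = $43,251. Book value $302,761.
Year 2: ⌊$302,761 × 125%/10⌋ = $37,845. Book value $264,916.
Year 3: ⌊$264,916 × 125%/10⌋ = $33,114. Book value $231,802.
Year 4: ⌊$231,802 × 125%/10⌋ = $28,975. Book value $202,827.
Year 5: ⌊$202,827 × 125%/10⌋ = $25,353. Book value $177,474.
Year 6: ⌊$177,474 × 125%/10⌋ = $22,184. Book value $155,290.
Year 7: ⌊$155,290 × 125%/10⌋ = $19,411. Book value $135,879.
Year 8: ⌊$135,879 × 125%/10⌋ = $16,984. Book value $118,895.
Year 9: ⌊$118,895 × 125%/10⌋ = $14,861. Book value $104,034.
Year 10 (final): $104,034 − $20,200 = $83,834. Book value $20,200.

$83,834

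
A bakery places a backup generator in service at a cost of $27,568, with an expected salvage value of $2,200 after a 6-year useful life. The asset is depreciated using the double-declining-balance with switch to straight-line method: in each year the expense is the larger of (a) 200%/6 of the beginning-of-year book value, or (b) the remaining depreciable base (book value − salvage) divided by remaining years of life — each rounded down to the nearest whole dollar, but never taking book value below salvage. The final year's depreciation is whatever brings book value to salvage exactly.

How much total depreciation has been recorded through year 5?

Depreciable base = $27,568 − $2,200 = $25,368.
Year 1: DB = ⌊$27,568 × 200%/6⌋ = $9,189; SL = ⌊$25,368/6⌋ = $4,228 → take DB $9,189. Book value $18,379.
Year 2: DB = ⌊$18,379 × 200%/6⌋ = $6,126; SL = ⌊$16,179/5⌋ = $3,235 → take DB $6,126. Book value $12,253.
Year 3: DB = ⌊$12,253 × 200%/6⌋ = $4,084; SL = ⌊$10,053/4⌋ = $2,513 → take DB $4,084. Book value $8,169.
Year 4: DB = ⌊$8,169 × 200%/6⌋ = $2,723; SL = ⌊$5,969/3⌋ = $1,989 → take DB $2,723. Book value $5,446.
Year 5: DB = ⌊$5,446 × 200%/6⌋ = $1,815; SL = ⌊$3,246/2⌋ = $1,623 → take DB $1,815. Book value $3,631.
Accumulated through year 5 = $27,568 − $3,631 = $23,937.

$23,937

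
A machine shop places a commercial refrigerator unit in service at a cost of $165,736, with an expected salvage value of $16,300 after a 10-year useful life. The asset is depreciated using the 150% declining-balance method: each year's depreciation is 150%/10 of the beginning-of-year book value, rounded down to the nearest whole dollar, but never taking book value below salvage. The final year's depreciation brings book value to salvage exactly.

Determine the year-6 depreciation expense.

$11,031

Depreciable base = $165,736 − $16,300 = $149,436.
Year 1: ⌊$165,736 × 150%/10⌋ = $24,860. Book value $140,876.
Year 2: ⌊$140,876 × 150%/10⌋ = $21,131. Book value $119,745.
Year 3: ⌊$119,745 × 150%/10⌋ = $17,961. Book value $101,784.
Year 4: ⌊$101,784 × 150%/10⌋ = $15,267. Book value $86,517.
Year 5: ⌊$86,517 × 150%/10⌋ = $12,977. Book value $73,540.
Year 6: ⌊$73,540 × 150%/10⌋ = $11,031. Book value $62,509.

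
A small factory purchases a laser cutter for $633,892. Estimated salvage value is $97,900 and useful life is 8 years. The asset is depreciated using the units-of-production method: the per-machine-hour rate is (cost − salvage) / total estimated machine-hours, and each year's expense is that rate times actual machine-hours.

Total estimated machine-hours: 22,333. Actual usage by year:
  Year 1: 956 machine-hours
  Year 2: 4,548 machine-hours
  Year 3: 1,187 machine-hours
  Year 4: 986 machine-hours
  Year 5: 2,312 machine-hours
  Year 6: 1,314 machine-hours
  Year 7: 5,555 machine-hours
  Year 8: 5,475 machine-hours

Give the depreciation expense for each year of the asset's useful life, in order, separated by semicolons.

$22,944; $109,152; $28,488; $23,664; $55,488; $31,536; $133,320; $131,400

Depreciable base = $633,892 − $97,900 = $535,992.
Rate = $535,992 / 22,333 machine-hours = $24 per machine-hour.
Year 1: 956 × $24 = $22,944. Book value $610,948.
Year 2: 4,548 × $24 = $109,152. Book value $501,796.
Year 3: 1,187 × $24 = $28,488. Book value $473,308.
Year 4: 986 × $24 = $23,664. Book value $449,644.
Year 5: 2,312 × $24 = $55,488. Book value $394,156.
Year 6: 1,314 × $24 = $31,536. Book value $362,620.
Year 7: 5,555 × $24 = $133,320. Book value $229,300.
Year 8: 5,475 × $24 = $131,400. Book value $97,900.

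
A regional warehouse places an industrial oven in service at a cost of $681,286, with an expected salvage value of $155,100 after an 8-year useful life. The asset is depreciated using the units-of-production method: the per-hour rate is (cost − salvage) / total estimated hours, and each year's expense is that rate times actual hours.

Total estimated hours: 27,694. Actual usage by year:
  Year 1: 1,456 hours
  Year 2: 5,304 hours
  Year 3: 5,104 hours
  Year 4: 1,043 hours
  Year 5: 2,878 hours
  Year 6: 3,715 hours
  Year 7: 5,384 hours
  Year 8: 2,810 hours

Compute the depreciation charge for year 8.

Depreciable base = $681,286 − $155,100 = $526,186.
Rate = $526,186 / 27,694 hours = $19 per hour.
Year 1: 1,456 × $19 = $27,664. Book value $653,622.
Year 2: 5,304 × $19 = $100,776. Book value $552,846.
Year 3: 5,104 × $19 = $96,976. Book value $455,870.
Year 4: 1,043 × $19 = $19,817. Book value $436,053.
Year 5: 2,878 × $19 = $54,682. Book value $381,371.
Year 6: 3,715 × $19 = $70,585. Book value $310,786.
Year 7: 5,384 × $19 = $102,296. Book value $208,490.
Year 8: 2,810 × $19 = $53,390. Book value $155,100.

$53,390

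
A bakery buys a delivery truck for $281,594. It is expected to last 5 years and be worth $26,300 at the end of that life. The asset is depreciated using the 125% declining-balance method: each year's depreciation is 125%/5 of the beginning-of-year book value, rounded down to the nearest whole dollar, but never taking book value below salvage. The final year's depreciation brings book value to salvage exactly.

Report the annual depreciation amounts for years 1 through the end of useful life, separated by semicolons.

$70,398; $52,799; $39,599; $29,699; $62,799

Depreciable base = $281,594 − $26,300 = $255,294.
Year 1: ⌊$281,594 × 125%/5⌋ = $70,398. Book value $211,196.
Year 2: ⌊$211,196 × 125%/5⌋ = $52,799. Book value $158,397.
Year 3: ⌊$158,397 × 125%/5⌋ = $39,599. Book value $118,798.
Year 4: ⌊$118,798 × 125%/5⌋ = $29,699. Book value $89,099.
Year 5 (final): $89,099 − $26,300 = $62,799. Book value $26,300.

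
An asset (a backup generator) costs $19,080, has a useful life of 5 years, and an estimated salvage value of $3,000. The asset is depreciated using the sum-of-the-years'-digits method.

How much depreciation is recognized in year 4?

Depreciable base = $19,080 − $3,000 = $16,080.
Sum of the years' digits = 5+4+3+2+1 = 15.
Year 1: $16,080 × 5/15 = $5,360. Book value $13,720.
Year 2: $16,080 × 4/15 = $4,288. Book value $9,432.
Year 3: $16,080 × 3/15 = $3,216. Book value $6,216.
Year 4: $16,080 × 2/15 = $2,144. Book value $4,072.

$2,144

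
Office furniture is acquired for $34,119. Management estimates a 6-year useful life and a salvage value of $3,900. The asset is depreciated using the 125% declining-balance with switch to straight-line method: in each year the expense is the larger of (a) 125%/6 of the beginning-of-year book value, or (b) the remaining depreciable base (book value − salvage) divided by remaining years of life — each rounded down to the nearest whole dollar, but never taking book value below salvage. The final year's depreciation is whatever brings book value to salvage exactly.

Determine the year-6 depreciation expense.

$4,343

Depreciable base = $34,119 − $3,900 = $30,219.
Year 1: DB = ⌊$34,119 × 125%/6⌋ = $7,108; SL = ⌊$30,219/6⌋ = $5,036 → take DB $7,108. Book value $27,011.
Year 2: DB = ⌊$27,011 × 125%/6⌋ = $5,627; SL = ⌊$23,111/5⌋ = $4,622 → take DB $5,627. Book value $21,384.
Year 3: DB = ⌊$21,384 × 125%/6⌋ = $4,455; SL = ⌊$17,484/4⌋ = $4,371 → take DB $4,455. Book value $16,929.
Year 4: DB = ⌊$16,929 × 125%/6⌋ = $3,526; SL = ⌊$13,029/3⌋ = $4,343 → take SL $4,343. Book value $12,586.
Year 5: DB = ⌊$12,586 × 125%/6⌋ = $2,622; SL = ⌊$8,686/2⌋ = $4,343 → take SL $4,343. Book value $8,243.
Year 6 (final): $8,243 − $3,900 = $4,343. Book value $3,900.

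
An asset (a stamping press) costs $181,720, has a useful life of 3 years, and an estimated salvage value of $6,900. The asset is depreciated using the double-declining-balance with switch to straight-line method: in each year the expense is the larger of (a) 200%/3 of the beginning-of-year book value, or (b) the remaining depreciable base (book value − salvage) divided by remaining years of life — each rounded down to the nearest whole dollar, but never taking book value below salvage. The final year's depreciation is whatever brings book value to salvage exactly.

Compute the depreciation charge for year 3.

Depreciable base = $181,720 − $6,900 = $174,820.
Year 1: DB = ⌊$181,720 × 200%/3⌋ = $121,146; SL = ⌊$174,820/3⌋ = $58,273 → take DB $121,146. Book value $60,574.
Year 2: DB = ⌊$60,574 × 200%/3⌋ = $40,382; SL = ⌊$53,674/2⌋ = $26,837 → take DB $40,382. Book value $20,192.
Year 3 (final): $20,192 − $6,900 = $13,292. Book value $6,900.

$13,292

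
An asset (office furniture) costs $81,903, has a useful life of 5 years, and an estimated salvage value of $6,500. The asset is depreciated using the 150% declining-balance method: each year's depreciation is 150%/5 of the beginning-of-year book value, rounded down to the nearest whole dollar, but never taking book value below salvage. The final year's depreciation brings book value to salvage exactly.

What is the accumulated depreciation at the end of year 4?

Depreciable base = $81,903 − $6,500 = $75,403.
Year 1: ⌊$81,903 × 150%/5⌋ = $24,570. Book value $57,333.
Year 2: ⌊$57,333 × 150%/5⌋ = $17,199. Book value $40,134.
Year 3: ⌊$40,134 × 150%/5⌋ = $12,040. Book value $28,094.
Year 4: ⌊$28,094 × 150%/5⌋ = $8,428. Book value $19,666.
Accumulated through year 4 = $81,903 − $19,666 = $62,237.

$62,237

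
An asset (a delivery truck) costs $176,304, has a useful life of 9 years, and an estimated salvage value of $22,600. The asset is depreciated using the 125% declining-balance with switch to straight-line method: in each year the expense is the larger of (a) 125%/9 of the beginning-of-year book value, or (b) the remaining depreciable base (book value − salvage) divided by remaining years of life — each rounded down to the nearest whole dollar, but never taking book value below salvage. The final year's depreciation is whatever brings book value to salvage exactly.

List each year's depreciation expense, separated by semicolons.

$24,486; $21,085; $18,157; $15,635; $14,868; $14,868; $14,868; $14,868; $14,869

Depreciable base = $176,304 − $22,600 = $153,704.
Year 1: DB = ⌊$176,304 × 125%/9⌋ = $24,486; SL = ⌊$153,704/9⌋ = $17,078 → take DB $24,486. Book value $151,818.
Year 2: DB = ⌊$151,818 × 125%/9⌋ = $21,085; SL = ⌊$129,218/8⌋ = $16,152 → take DB $21,085. Book value $130,733.
Year 3: DB = ⌊$130,733 × 125%/9⌋ = $18,157; SL = ⌊$108,133/7⌋ = $15,447 → take DB $18,157. Book value $112,576.
Year 4: DB = ⌊$112,576 × 125%/9⌋ = $15,635; SL = ⌊$89,976/6⌋ = $14,996 → take DB $15,635. Book value $96,941.
Year 5: DB = ⌊$96,941 × 125%/9⌋ = $13,464; SL = ⌊$74,341/5⌋ = $14,868 → take SL $14,868. Book value $82,073.
Year 6: DB = ⌊$82,073 × 125%/9⌋ = $11,399; SL = ⌊$59,473/4⌋ = $14,868 → take SL $14,868. Book value $67,205.
Year 7: DB = ⌊$67,205 × 125%/9⌋ = $9,334; SL = ⌊$44,605/3⌋ = $14,868 → take SL $14,868. Book value $52,337.
Year 8: DB = ⌊$52,337 × 125%/9⌋ = $7,269; SL = ⌊$29,737/2⌋ = $14,868 → take SL $14,868. Book value $37,469.
Year 9 (final): $37,469 − $22,600 = $14,869. Book value $22,600.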